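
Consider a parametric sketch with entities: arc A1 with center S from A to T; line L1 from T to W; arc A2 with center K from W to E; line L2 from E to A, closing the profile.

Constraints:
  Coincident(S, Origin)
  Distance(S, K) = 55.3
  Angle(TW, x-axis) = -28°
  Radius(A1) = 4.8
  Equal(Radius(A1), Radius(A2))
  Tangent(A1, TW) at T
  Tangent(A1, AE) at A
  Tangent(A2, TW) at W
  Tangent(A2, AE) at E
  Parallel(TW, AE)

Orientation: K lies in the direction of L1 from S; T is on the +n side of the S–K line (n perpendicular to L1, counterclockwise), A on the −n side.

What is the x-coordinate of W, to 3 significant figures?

51.1

Tangency of A1 to both parallel lines with radius 4.8 puts T and A at S ± 4.8·n: T = (2.25, 4.24), A = (-2.25, -4.24). Equal radii place W and E the same way about K: W = K + 4.8·n = (51.1, -21.7), E = K − 4.8·n = (46.6, -30.2). So W.x = 51.1.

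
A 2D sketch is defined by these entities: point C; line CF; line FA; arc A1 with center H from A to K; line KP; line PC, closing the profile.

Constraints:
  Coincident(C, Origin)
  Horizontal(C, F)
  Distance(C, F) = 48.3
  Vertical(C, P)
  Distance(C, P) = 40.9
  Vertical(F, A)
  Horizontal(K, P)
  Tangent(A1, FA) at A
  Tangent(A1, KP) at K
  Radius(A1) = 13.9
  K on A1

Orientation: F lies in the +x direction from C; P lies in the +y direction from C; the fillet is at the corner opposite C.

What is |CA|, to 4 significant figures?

55.33

C is at the origin; CF is horizontal with |CF| = 48.3 and F on the +x side, so F = (48.30, 0.000). C and P share the same x with |CP| = 40.9 and P on the +y side, so P = (0.000, 40.90). The virtual corner opposite C is at (48.30, 40.90). Tangency of A1 to FA means the radius HA is perpendicular to FA and since A1 is tangent to KP there, HK ⟂ KP, with radius 13.9, so the center H sits 13.9 in from both sides at H = (34.40, 27.00). That places the tangent points at A = (48.30, 27.00) on FA and K = (34.40, 40.90) on KP. Then |CA| = |A − C| = 55.33.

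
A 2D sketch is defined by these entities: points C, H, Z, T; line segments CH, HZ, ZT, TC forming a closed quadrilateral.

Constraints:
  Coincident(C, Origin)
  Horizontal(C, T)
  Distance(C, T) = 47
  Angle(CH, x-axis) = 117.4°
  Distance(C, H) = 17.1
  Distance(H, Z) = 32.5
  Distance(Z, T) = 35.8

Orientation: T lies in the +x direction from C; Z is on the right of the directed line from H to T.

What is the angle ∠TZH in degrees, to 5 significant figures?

112.84°

C is at the origin; C and T share the same y with |CT| = 47.0 and T in +x, so T = (47.0, 0). CH runs at 117.4° with |CH| = 17.1, so H = (-7.8694, 15.182). Z is determined by |HZ| = 32.5 and |ZT| = 35.8 together: it lies at the intersection of circle(H, 32.5) and circle(T, 35.8). With |HT| = 56.931, the foot of the radical line on HT is 26.486 from H and the perpendicular offset is √(32.5² − 26.486²) = 18.835. Taking the right-of-HT solution: Z = (12.635, -10.034).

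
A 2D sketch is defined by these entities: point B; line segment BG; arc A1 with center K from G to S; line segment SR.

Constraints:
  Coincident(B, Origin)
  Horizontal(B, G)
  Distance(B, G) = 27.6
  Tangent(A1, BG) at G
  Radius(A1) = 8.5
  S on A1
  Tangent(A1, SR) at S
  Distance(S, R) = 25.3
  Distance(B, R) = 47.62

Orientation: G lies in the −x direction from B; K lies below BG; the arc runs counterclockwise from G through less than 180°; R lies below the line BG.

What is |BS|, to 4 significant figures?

37.29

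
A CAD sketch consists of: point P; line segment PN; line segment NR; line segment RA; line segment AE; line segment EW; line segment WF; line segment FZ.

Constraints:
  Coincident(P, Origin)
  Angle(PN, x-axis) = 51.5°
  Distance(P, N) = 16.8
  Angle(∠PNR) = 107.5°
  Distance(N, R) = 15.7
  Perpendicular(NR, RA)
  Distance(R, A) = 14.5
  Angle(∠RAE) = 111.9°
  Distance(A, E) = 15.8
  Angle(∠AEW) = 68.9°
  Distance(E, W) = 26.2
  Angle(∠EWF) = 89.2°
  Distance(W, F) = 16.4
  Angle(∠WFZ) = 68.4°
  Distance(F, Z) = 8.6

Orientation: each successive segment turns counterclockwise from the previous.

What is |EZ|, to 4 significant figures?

22.29

P is at the origin; PN runs at 51.5° with length 16.8, so N = (10.46, 13.15). ∠PNR = 107.5° gives NR at 124.0° from the x-axis; with |NR| = 15.7, R = (1.679, 26.16). NR ⟂ RA, so RA runs at -146.0°; with |RA| = 14.5, A = (-10.34, 18.06). ∠RAE = 111.9° gives AE at -77.90° from the x-axis; with |AE| = 15.8, E = (-7.030, 2.606). ∠AEW = 68.9° gives EW at 33.20° from the x-axis; with |EW| = 26.2, W = (14.89, 16.95). ∠EWF = 89.2° gives WF at 124.0° from the x-axis; with |WF| = 16.4, F = (5.722, 30.55). ∠WFZ = 68.4° gives FZ at -124.4° from the x-axis; with |FZ| = 8.6, Z = (0.8636, 23.45). Then |EZ| = |Z − E| = 22.29.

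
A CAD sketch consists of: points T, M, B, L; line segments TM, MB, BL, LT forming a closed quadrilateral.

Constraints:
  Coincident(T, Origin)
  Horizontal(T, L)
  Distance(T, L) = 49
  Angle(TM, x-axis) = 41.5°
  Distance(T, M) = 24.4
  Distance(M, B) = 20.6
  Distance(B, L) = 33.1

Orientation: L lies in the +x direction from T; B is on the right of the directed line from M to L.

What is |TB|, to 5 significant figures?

16.752

Checks: |MB| = 20.60 ✓; |BL| = 33.10 ✓.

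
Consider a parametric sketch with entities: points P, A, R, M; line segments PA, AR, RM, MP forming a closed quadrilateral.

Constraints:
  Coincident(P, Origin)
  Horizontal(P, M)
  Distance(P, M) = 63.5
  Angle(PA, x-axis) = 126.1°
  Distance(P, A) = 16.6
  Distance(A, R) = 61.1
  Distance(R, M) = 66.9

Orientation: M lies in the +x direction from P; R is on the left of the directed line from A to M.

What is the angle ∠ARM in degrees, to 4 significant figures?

71.02°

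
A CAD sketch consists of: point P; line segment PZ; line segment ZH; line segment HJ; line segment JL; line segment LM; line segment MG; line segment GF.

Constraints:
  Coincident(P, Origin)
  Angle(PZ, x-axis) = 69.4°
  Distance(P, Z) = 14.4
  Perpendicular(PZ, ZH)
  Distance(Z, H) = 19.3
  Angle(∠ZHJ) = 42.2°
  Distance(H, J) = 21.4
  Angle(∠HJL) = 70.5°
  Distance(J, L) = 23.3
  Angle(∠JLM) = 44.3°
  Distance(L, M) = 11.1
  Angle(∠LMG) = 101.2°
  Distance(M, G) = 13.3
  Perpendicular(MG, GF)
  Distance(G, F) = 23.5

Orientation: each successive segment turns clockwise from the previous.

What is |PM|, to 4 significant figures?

17.81

∠HJL = 70.5° gives JL at 92.10° from the x-axis; with |JL| = 23.3, L = (2.381, 22.10). ∠JLM = 44.3° gives LM at -43.60° from the x-axis; with |LM| = 11.1, M = (10.42, 14.44). Then |PM| = |M − P| = 17.81.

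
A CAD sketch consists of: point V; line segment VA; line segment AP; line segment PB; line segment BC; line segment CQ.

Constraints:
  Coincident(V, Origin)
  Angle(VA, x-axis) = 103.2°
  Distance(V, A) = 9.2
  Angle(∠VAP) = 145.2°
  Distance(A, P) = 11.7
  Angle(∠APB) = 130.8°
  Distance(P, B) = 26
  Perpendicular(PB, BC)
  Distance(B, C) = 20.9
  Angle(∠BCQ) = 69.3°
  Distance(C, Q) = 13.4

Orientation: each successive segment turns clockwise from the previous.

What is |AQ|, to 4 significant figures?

22.34

V is at the origin; VA runs at 103.2° with length 9.2, so A = (-2.101, 8.957). ∠VAP = 145.2° gives AP at 68.40° from the x-axis; with |AP| = 11.7, P = (2.206, 19.84). ∠APB = 130.8° gives PB at 19.20° from the x-axis; with |PB| = 26.0, B = (26.76, 28.39). PB is perpendicular to BC, so BC runs at -70.80°; with |BC| = 20.9, C = (33.63, 8.648). ∠BCQ = 69.3° gives CQ at 178.5° from the x-axis; with |CQ| = 13.4, Q = (20.24, 8.999). Then |AQ| = |Q − A| = 22.34.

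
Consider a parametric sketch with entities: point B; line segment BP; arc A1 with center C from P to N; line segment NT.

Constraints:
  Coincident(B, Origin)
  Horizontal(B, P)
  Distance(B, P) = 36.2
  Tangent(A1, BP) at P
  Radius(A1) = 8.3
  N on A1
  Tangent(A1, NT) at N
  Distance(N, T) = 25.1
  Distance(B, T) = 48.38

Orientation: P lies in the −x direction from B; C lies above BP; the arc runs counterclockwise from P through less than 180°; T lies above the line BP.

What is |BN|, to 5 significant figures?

29.900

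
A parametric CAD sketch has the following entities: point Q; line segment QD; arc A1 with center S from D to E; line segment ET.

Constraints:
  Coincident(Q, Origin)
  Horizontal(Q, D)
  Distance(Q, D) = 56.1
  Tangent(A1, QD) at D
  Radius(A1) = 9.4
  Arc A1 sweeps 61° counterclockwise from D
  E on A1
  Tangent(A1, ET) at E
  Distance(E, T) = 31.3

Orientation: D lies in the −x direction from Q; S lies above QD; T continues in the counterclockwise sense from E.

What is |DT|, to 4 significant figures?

39.82

Q is at the origin; Q and D share the same y with |QD| = 56.1 and D on the −x side, so D = (-56.10, 0.000). Tangency of A1 to QD means the radius SD is perpendicular to QD, so S = D + (0, 9.4) = (-56.10, 9.400). On A1, D sits at bearing -90° from S; a 61° counterclockwise sweep puts E at bearing -29°, so E = S + 9.4·(cos -29°, sin -29°) = (-47.88, 4.843). Since A1 is tangent to ET there, SE ⟂ ET, so ET runs along (−sin -29°, cos -29°); with |ET| = 31.3, T = (-32.70, 32.22). Then |DT| = |T − D| = 39.82.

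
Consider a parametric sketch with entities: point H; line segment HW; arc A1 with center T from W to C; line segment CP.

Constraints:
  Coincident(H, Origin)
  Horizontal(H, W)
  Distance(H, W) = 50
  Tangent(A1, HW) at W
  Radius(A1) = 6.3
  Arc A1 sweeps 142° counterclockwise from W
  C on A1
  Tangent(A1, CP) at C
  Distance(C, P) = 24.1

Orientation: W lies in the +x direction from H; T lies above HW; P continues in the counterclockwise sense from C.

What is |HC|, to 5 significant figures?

55.044

H is at the origin; HW is horizontal with |HW| = 50.0 and W on the +x side, so W = (50.000, 0.0000). A1 meets HW tangentially, so TW is at right angles to HW, so T = W + (0, 6.3) = (50.000, 6.3000). On A1, W sits at bearing -90° from T; a 142° counterclockwise sweep puts C at bearing 52°, so C = T + 6.3·(cos 52°, sin 52°) = (53.879, 11.264). Then |HC| = |C − H| = 55.044.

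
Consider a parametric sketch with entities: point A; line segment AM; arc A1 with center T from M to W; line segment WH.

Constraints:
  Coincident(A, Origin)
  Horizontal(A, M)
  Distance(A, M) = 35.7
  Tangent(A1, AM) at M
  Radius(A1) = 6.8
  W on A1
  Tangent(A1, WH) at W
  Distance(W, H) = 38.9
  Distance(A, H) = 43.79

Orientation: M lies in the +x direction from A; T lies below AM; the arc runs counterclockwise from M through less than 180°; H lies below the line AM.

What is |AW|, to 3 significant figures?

29.7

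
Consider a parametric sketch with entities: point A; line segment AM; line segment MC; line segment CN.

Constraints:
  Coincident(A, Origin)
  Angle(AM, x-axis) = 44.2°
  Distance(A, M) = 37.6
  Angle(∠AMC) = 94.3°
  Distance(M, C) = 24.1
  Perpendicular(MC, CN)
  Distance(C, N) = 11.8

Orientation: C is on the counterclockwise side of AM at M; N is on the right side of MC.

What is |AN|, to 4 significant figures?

56.17

A is at the origin; AM runs at 44.2° with length 37.6, so M = 37.6·(cos 44.2°, sin 44.2°) = (26.96, 26.21). ∠AMC = 94.3°, so MC runs at 44.2° + (180° − 94.3°) = 129.9° from the x-axis; with |MC| = 24.1, C = M + 24.1·(cos 129.9°, sin 129.9°) = (11.50, 44.70). MC ⟂ CN; with |CN| = 11.8 on the right of MC, N = C + 11.8·(0.7672, 0.6414) = (20.55, 52.27). Then |AN| = |N − A| = 56.17.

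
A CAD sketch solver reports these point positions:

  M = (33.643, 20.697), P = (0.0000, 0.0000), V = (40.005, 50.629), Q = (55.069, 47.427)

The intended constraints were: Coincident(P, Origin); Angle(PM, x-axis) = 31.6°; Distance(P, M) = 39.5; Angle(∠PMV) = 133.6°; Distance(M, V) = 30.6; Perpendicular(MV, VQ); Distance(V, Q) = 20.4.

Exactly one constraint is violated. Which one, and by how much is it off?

Distance(V, Q) = 20.4 — off by 5.00.

P = (0.00, 0.00) ✓; PM at 31.60° ✓; |PM| = 39.50 ✓; ∠PMV = 133.6° ✓; |MV| = 30.60 ✓; ∠(MV, VQ) = 90.00° ✓; |VQ| = 15.40 ✗.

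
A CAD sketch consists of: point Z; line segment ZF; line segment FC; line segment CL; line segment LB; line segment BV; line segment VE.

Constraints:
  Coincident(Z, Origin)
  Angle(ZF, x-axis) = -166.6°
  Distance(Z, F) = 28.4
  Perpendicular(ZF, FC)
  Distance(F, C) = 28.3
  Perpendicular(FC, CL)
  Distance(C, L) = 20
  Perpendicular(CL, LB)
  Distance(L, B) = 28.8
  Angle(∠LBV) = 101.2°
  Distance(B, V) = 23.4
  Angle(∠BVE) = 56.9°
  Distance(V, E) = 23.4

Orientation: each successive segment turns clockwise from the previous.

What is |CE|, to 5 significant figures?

12.988

Z is at the origin; ZF runs at -166.6° with length 28.4, so F = (-27.627, -6.5816). ZF ⟂ FC, so FC runs at 103.40°; with |FC| = 28.3, C = (-34.185, 20.948). FC is perpendicular to CL, so CL runs at 13.400°; with |CL| = 20.0, L = (-14.730, 25.583). The perpendicularity gives LB at right angles to CL, so LB runs at -76.600°; with |LB| = 28.8, B = (-8.0554, -2.4331). ∠LBV = 101.2° gives BV at -155.40° from the x-axis; with |BV| = 23.4, V = (-29.332, -12.174). ∠BVE = 56.9° gives VE at 81.500° from the x-axis; with |VE| = 23.4, E = (-25.873, 10.969). Then |CE| = |E − C| = 12.988.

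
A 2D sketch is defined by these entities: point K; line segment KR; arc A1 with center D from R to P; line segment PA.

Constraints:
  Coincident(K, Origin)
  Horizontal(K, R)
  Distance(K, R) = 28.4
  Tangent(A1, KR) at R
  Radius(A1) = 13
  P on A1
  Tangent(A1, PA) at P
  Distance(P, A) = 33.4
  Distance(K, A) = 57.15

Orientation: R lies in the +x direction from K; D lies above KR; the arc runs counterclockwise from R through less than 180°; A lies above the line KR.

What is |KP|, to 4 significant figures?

44.19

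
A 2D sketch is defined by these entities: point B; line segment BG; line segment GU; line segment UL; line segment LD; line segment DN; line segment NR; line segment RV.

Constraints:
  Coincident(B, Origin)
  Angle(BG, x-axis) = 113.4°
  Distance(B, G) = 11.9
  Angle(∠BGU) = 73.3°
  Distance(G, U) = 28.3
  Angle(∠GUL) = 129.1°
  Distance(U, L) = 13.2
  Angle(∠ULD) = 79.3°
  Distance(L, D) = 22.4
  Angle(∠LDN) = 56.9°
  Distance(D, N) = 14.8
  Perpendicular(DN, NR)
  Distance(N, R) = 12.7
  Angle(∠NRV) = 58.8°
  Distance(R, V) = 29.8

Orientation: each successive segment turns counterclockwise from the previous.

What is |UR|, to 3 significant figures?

7.61

B is at the origin; BG runs at 113.4° with length 11.9, so G = (-4.73, 10.9). ∠BGU = 73.3° gives GU at -140° from the x-axis; with |GU| = 28.3, U = (-26.4, -7.31). ∠GUL = 129.1° gives UL at -89.0° from the x-axis; with |UL| = 13.2, L = (-26.1, -20.5). ∠ULD = 79.3° gives LD at 11.7° from the x-axis; with |LD| = 22.4, D = (-4.21, -16.0). ∠LDN = 56.9° gives DN at 135° from the x-axis; with |DN| = 14.8, N = (-14.6, -5.46). The perpendicularity gives NR at right angles to DN, so NR runs at -135°; with |NR| = 12.7, R = (-23.6, -14.4). Then |UR| = |R − U| = 7.61.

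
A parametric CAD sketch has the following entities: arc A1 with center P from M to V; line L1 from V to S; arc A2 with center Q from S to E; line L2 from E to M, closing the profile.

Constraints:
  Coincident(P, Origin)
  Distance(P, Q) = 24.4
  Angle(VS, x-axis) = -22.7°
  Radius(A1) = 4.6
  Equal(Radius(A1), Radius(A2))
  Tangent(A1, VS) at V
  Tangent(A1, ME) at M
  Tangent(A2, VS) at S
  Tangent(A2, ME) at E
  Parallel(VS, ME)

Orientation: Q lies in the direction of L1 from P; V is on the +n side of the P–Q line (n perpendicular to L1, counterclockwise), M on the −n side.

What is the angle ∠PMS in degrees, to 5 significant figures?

69.341°

The slot axis is L1's direction at -22.7°, so u = (cos -22.7°, sin -22.7°) = (0.92254, -0.38591) and n = (−sin -22.7°, cos -22.7°) = (0.38591, 0.92254). P is at the origin and Q lies 24.4 along u from P, so Q = 24.4·u = (22.510, -9.4161). Tangency of A1 to both parallel lines with radius 4.6 puts V and M at P ± 4.6·n: V = (1.7752, 4.2437), M = (-1.7752, -4.2437). Equal radii place S and E the same way about Q: S = Q + 4.6·n = (24.285, -5.1724), E = Q − 4.6·n = (20.735, -13.660). Then cos ∠PMS = MP·MS / (|MP||MS|), giving 69.341°.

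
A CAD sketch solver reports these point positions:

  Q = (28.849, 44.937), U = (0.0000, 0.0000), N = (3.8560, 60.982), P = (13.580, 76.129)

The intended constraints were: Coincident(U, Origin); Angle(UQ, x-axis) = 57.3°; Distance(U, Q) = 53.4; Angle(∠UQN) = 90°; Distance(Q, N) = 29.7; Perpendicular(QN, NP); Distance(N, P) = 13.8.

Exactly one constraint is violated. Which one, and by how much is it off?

Distance(N, P) = 13.8 — off by 4.20.

U = (0.00, 0.00) ✓; UQ at 57.30° ✓; |UQ| = 53.40 ✓; ∠UQN = 90.00° ✓; |QN| = 29.70 ✓; ∠(QN, NP) = 90.00° ✓; |NP| = 18.00 ✗.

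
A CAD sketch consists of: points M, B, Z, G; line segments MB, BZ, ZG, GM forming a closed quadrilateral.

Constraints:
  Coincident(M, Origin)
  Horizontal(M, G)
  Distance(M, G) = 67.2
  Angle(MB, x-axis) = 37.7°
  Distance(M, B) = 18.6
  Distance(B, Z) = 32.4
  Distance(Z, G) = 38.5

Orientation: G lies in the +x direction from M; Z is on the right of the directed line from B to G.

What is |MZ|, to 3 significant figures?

35.9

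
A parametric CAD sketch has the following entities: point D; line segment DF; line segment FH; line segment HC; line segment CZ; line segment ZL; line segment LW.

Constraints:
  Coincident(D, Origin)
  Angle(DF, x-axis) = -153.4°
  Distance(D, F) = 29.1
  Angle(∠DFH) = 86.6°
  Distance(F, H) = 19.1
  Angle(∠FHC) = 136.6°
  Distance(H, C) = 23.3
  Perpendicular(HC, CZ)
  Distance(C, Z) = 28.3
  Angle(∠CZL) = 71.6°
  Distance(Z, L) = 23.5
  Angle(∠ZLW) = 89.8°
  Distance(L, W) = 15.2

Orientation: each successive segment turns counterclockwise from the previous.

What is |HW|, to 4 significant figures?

8.727

∠CZL = 71.6° gives ZL at -178.2° from the x-axis; with |ZL| = 23.5, L = (-9.544, -9.845). ∠ZLW = 89.8° gives LW at -88.00° from the x-axis; with |LW| = 15.2, W = (-9.014, -25.04). Then |HW| = |W − H| = 8.727.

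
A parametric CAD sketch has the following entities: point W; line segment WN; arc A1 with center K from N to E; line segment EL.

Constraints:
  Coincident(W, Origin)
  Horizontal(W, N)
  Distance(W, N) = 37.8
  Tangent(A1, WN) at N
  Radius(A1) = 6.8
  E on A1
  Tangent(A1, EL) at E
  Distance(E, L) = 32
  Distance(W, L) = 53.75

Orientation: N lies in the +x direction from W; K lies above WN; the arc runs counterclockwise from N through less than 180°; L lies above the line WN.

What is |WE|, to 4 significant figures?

45.19

W is at the origin; W and N share the same y with |WN| = 37.8 and N on the +x side, so N = (37.80, 0.000). The tangent condition forces KN to be normal to WN, so K = N + (0, 6.8) = (37.80, 6.800). Since KE ⟂ EL (tangency), |KL| = √(6.8² + 32.0²) = 32.71 regardless of where E sits on A1. So L lies on both circle(W, 53.75) and circle(K, 32.71); the above-WN intersection is L = (36.47, 39.49). E is the foot of the tangent from L: E = (44.39, 8.483).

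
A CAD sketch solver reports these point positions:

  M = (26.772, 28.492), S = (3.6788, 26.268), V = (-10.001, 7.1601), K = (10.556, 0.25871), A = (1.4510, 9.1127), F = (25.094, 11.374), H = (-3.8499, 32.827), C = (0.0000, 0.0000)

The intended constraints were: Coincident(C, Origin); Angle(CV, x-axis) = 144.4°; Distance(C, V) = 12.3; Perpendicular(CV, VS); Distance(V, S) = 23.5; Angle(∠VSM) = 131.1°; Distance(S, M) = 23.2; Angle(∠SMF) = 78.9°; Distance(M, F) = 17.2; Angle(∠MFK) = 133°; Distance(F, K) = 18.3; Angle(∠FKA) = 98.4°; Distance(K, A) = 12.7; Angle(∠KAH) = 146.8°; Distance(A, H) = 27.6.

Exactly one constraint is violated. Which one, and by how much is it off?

Distance(A, H) = 27.6 — off by 3.30.

C = (0.00, 0.00) ✓; CV at 144.4° ✓; |CV| = 12.30 ✓; ∠(CV, VS) = 90.00° ✓; |VS| = 23.50 ✓; ∠VSM = 131.1° ✓; |SM| = 23.20 ✓; ∠SMF = 78.90° ✓; |MF| = 17.20 ✓; ∠MFK = 133.0° ✓; |FK| = 18.30 ✓; ∠FKA = 98.40° ✓; |KA| = 12.70 ✓; ∠KAH = 146.8° ✓; |AH| = 24.30 ✗.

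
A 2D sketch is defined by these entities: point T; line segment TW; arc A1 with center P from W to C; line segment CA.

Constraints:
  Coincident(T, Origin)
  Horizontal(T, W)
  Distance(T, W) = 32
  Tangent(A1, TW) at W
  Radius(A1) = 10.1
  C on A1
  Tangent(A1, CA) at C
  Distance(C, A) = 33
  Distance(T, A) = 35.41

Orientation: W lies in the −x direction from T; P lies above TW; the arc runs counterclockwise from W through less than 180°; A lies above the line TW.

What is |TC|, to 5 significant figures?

23.688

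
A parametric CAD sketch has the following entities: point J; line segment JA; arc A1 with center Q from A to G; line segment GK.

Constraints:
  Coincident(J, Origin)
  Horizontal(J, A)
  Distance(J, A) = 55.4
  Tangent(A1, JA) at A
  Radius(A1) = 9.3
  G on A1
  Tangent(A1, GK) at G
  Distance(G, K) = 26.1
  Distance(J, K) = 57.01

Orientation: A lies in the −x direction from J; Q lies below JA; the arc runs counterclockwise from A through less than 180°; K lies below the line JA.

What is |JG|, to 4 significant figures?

64.24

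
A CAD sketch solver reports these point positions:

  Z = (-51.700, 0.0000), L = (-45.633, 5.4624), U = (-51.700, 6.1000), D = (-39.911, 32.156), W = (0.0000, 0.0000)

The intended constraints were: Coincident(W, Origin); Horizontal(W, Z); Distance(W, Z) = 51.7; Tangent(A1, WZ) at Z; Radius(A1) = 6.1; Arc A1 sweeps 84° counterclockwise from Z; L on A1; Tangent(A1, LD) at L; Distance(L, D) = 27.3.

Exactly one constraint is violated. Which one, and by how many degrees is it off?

Tangent(A1, LD) at L — off by 6.10°.

W = (0.00, 0.00) ✓; W.y = 0.00, Z.y = 0.00 ✓; |WZ| = 51.70 ✓; ∠(UZ, ZW) = 90.00° ✓; |UZ| = 6.100 ✓; bearing(U→L) − bearing(U→Z) = 84.00° ✓; |UL| = 6.100 ✓; ∠(UL, LD) = 96.10° ✗; |LD| = 27.30 ✓.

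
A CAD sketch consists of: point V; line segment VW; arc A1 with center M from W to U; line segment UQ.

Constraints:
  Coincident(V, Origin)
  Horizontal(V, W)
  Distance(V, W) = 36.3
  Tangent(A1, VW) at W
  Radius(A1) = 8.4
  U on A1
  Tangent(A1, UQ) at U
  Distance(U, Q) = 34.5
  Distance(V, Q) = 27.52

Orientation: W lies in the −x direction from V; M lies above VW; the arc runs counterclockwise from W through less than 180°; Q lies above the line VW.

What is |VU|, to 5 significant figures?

30.458

Checks: |MU| = 8.400 ✓; ∠(MU, UQ) = 90.00° ✓; |UQ| = 34.50 ✓; |VQ| = 27.52 ✓.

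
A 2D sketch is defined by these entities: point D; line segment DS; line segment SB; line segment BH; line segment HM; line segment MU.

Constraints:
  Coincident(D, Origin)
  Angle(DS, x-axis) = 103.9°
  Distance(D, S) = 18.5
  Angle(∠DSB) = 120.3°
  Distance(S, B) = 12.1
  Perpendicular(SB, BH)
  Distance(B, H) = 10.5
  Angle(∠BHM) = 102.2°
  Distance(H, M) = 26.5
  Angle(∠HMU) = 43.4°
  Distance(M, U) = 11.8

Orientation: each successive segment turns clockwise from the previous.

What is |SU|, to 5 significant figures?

9.5606

D is at the origin; DS runs at 103.9° with length 18.5, so S = (-4.4442, 17.958). ∠DSB = 120.3° gives SB at 44.200° from the x-axis; with |SB| = 12.1, B = (4.2304, 26.394). The perpendicularity gives BH at right angles to SB, so BH runs at -45.800°; with |BH| = 10.5, H = (11.551, 18.866). ∠BHM = 102.2° gives HM at -123.60° from the x-axis; with |HM| = 26.5, M = (-3.1142, -3.2060). ∠HMU = 43.4° gives MU at 99.800° from the x-axis; with |MU| = 11.8, U = (-5.1227, 8.4218). Then |SU| = |U − S| = 9.5606.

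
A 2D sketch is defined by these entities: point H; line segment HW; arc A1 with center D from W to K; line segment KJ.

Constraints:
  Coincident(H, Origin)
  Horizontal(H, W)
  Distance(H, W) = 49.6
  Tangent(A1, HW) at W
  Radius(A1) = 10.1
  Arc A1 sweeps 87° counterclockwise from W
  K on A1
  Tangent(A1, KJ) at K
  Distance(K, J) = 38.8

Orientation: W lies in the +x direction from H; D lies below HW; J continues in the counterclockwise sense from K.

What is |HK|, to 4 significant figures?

40.66

H is at the origin; H and W share the same y with |HW| = 49.6 and W on the +x side, so W = (49.60, 0.000). A1 meets HW tangentially, so DW is at right angles to HW, so D = W + (0, -10.1) = (49.60, -10.10). On A1, W sits at bearing 90° from D; an 87° counterclockwise sweep puts K at bearing 177°, so K = D + 10.1·(cos 177°, sin 177°) = (39.51, -9.571). Then |HK| = |K − H| = 40.66.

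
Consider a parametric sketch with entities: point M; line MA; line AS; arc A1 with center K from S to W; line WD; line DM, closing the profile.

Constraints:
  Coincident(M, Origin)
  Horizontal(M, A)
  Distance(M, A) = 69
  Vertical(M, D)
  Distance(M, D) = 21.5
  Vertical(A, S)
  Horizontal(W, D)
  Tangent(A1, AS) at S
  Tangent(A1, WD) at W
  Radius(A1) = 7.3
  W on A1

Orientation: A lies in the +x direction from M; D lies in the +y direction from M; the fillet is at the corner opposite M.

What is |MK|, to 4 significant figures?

63.31

M is at the origin; M and A share the same y with |MA| = 69.0 and A on the +x side, so A = (69.00, 0.000). MD is vertical with |MD| = 21.5 and D on the +y side, so D = (0.000, 21.50). The virtual corner opposite M is at (69.00, 21.50). Tangency of A1 to AS means the radius KS is perpendicular to AS and tangency of A1 to WD means the radius KW is perpendicular to WD, with radius 7.3, so the center K sits 7.3 in from both sides at K = (61.70, 14.20). Then |MK| = |K − M| = 63.31.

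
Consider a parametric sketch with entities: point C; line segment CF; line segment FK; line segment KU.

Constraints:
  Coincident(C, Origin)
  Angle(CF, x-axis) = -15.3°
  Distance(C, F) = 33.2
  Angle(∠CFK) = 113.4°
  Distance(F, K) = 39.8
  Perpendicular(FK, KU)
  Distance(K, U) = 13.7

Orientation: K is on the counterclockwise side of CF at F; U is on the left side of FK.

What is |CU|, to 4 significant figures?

55.58

C is at the origin; CF runs at -15.3° with length 33.2, so F = 33.2·(cos -15.3°, sin -15.3°) = (32.02, -8.761). ∠CFK = 113.4°, so FK runs at -15.3° + (180° − 113.4°) = 51.30° from the x-axis; with |FK| = 39.8, K = F + 39.8·(cos 51.30°, sin 51.30°) = (56.91, 22.30). FK is perpendicular to KU; with |KU| = 13.7 on the left of FK, U = K + 13.7·(-0.7804, 0.6252) = (46.22, 30.87). Then |CU| = |U − C| = 55.58.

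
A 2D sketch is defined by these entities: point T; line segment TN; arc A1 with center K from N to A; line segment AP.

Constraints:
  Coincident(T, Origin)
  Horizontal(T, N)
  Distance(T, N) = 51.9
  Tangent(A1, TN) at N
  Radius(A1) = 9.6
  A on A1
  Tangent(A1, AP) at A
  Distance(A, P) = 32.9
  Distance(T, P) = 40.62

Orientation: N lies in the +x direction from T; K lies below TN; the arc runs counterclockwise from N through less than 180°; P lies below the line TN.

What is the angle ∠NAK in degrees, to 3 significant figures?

62.0°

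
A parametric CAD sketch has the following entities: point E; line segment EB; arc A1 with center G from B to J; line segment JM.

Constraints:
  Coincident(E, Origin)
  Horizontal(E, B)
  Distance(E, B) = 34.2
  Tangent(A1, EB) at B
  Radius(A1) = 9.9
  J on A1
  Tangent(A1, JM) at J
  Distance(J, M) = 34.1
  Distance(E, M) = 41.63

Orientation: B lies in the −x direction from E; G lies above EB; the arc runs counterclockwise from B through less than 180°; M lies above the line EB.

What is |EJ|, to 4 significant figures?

25.71

Checks: |GJ| = 9.900 ✓; ∠(GJ, JM) = 90.00° ✓; |JM| = 34.10 ✓; |EM| = 41.63 ✓.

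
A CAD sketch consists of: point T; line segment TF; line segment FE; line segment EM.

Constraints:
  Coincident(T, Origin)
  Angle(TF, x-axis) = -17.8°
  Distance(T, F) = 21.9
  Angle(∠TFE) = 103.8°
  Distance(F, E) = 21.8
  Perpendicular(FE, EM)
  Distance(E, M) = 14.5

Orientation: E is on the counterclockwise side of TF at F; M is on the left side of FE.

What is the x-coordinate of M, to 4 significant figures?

19.92

T is at the origin; TF runs at -17.8° with length 21.9, so F = 21.9·(cos -17.8°, sin -17.8°) = (20.85, -6.695). ∠TFE = 103.8°, so FE runs at -17.8° + (180° − 103.8°) = 58.40° from the x-axis; with |FE| = 21.8, E = F + 21.8·(cos 58.40°, sin 58.40°) = (32.27, 11.87). FE is perpendicular to EM; with |EM| = 14.5 on the left of FE, M = E + 14.5·(-0.8517, 0.5240) = (19.92, 19.47). So M.x = 19.92.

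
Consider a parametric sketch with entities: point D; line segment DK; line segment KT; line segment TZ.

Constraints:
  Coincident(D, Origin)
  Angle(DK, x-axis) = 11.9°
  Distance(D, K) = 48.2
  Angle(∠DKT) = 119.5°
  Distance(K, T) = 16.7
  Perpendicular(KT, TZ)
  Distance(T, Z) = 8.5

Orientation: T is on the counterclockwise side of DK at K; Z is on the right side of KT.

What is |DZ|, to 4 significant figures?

64.66

D is at the origin; DK runs at 11.9° with length 48.2, so K = 48.2·(cos 11.9°, sin 11.9°) = (47.16, 9.939). ∠DKT = 119.5°, so KT runs at 11.9° + (180° − 119.5°) = 72.40° from the x-axis; with |KT| = 16.7, T = K + 16.7·(cos 72.40°, sin 72.40°) = (52.21, 25.86). KT is perpendicular to TZ; with |TZ| = 8.5 on the right of KT, Z = T + 8.5·(0.9532, -0.3024) = (60.32, 23.29). Then |DZ| = |Z − D| = 64.66.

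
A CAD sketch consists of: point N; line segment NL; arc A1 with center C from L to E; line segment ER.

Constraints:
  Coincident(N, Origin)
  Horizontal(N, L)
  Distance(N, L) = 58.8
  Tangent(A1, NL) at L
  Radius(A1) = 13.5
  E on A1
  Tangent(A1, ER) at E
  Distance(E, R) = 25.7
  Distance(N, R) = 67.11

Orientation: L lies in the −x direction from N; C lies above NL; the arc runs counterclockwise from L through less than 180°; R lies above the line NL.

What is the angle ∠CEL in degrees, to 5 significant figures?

37.435°

N is at the origin; NL is horizontal with |NL| = 58.8 and L on the −x side, so L = (-58.800, 0.0000). The tangent condition forces CL to be normal to NL, so C = L + (0, 13.5) = (-58.800, 13.500). Since CE ⟂ ER (tangency), |CR| = √(13.5² + 25.7²) = 29.030 regardless of where E sits on A1. So R lies on both circle(N, 67.11) and circle(C, 29.030); the above-NL intersection is R = (-52.476, 41.833). E is the foot of the tangent from R: E = (-45.768, 17.024).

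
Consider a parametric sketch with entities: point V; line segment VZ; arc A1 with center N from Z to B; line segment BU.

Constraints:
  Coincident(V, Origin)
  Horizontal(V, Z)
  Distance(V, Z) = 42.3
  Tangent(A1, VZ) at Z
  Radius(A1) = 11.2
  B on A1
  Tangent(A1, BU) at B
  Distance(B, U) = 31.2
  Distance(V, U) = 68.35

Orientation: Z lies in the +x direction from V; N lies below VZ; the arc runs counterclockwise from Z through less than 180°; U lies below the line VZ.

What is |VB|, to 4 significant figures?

38.37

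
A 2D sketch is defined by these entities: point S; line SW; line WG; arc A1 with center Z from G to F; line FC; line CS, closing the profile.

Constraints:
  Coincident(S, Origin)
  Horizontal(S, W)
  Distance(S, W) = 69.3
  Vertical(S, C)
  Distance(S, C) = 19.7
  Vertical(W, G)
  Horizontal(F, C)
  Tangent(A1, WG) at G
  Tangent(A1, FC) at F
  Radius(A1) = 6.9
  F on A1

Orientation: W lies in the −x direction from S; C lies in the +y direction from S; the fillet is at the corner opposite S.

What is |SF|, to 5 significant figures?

65.436

S is at the origin; S and W share the same y with |SW| = 69.3 and W on the −x side, so W = (-69.300, 0.0000). S and C share the same x with |SC| = 19.7 and C on the +y side, so C = (0.0000, 19.700). The virtual corner opposite S is at (-69.300, 19.700). Since A1 is tangent to WG there, ZG ⟂ WG and the tangent condition forces ZF to be normal to FC, with radius 6.9, so the center Z sits 6.9 in from both sides at Z = (-62.400, 12.800). That places the tangent points at G = (-69.300, 12.800) on WG and F = (-62.400, 19.700) on FC. Then |SF| = |F − S| = 65.436.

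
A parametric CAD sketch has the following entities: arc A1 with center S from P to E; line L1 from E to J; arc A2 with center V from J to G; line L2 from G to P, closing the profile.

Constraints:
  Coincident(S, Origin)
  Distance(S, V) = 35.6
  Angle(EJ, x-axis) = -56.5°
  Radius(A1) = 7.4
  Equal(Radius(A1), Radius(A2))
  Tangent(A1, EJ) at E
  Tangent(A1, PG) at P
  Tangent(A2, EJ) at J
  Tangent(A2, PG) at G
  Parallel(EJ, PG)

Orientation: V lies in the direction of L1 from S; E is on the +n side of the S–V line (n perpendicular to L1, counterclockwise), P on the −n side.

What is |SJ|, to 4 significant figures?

36.36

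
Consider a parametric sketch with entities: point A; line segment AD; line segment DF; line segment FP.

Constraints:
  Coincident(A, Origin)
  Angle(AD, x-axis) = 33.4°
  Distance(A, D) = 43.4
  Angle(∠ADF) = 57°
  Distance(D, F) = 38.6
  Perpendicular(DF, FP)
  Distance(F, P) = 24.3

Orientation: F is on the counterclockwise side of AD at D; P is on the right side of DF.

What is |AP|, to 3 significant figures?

62.5

∠ADF = 57.0°, so DF runs at 33.4° + (180° − 57.0°) = 156° from the x-axis; with |DF| = 38.6, F = D + 38.6·(cos 156°, sin 156°) = (0.861, 39.3). DF is perpendicular to FP; with |FP| = 24.3 on the right of DF, P = F + 24.3·(0.400, 0.916) = (10.6, 61.6). Then |AP| = |P − A| = 62.5.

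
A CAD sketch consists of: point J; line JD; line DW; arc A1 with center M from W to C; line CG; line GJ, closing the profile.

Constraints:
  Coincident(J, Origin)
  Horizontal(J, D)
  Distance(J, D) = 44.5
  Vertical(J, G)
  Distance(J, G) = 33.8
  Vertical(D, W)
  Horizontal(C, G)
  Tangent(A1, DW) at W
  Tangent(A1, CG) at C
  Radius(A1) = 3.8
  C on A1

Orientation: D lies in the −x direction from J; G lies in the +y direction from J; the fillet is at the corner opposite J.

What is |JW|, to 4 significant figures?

53.67

J is at the origin; J and D share the same y with |JD| = 44.5 and D on the −x side, so D = (-44.50, 0.000). J and G share the same x with |JG| = 33.8 and G on the +y side, so G = (0.000, 33.80). The virtual corner opposite J is at (-44.50, 33.80). The tangent condition forces MW to be normal to DW and the tangent condition forces MC to be normal to CG, with radius 3.8, so the center M sits 3.8 in from both sides at M = (-40.70, 30.00). That places the tangent points at W = (-44.50, 30.00) on DW and C = (-40.70, 33.80) on CG. Then |JW| = |W − J| = 53.67.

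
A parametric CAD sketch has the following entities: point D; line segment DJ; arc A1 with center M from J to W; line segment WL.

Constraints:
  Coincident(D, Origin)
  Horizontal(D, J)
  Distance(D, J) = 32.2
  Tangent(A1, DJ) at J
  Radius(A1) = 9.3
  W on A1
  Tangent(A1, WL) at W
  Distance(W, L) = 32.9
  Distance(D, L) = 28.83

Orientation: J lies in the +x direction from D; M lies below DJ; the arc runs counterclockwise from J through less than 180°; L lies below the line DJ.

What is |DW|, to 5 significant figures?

25.289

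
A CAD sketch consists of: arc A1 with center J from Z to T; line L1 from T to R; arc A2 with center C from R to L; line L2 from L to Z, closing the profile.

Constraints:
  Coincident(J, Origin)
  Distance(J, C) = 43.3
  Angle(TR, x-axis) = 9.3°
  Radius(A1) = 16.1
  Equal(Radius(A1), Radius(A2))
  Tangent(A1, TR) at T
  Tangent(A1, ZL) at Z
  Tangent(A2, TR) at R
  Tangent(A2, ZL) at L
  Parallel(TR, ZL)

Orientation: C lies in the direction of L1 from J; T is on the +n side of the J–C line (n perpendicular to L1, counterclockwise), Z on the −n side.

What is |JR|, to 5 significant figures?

46.196

Tangency of A1 to both parallel lines with radius 16.1 puts T and Z at J ± 16.1·n: T = (-2.6018, 15.888), Z = (2.6018, -15.888). Equal radii place R and L the same way about C: R = C + 16.1·n = (40.129, 22.886), L = C − 16.1·n = (45.333, -8.8909). Then |JR| = |R − J| = 46.196.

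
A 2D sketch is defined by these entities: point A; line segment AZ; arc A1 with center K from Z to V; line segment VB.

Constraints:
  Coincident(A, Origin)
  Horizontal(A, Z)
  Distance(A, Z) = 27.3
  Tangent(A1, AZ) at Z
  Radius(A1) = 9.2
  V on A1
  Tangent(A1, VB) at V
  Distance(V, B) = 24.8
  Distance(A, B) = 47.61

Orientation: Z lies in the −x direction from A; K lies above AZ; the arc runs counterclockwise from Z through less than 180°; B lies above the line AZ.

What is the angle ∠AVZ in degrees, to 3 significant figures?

84.1°

A is at the origin; AZ is horizontal with |AZ| = 27.3 and Z on the −x side, so Z = (-27.3, 0.00). Tangency of A1 to AZ means the radius KZ is perpendicular to AZ, so K = Z + (0, 9.2) = (-27.3, 9.20). Since KV ⟂ VB (tangency), |KB| = √(9.2² + 24.8²) = 26.5 regardless of where V sits on A1. So B lies on both circle(A, 47.61) and circle(K, 26.5); the above-AZ intersection is B = (-32.0, 35.2). V is the foot of the tangent from B: V = (-19.4, 13.9).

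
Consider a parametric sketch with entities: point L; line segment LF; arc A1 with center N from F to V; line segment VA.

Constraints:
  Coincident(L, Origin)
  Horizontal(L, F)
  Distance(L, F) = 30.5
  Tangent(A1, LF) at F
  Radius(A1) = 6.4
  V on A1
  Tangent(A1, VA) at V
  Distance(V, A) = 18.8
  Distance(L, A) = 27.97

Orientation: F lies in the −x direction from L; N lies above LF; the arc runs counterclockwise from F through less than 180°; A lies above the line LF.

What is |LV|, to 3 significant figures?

24.9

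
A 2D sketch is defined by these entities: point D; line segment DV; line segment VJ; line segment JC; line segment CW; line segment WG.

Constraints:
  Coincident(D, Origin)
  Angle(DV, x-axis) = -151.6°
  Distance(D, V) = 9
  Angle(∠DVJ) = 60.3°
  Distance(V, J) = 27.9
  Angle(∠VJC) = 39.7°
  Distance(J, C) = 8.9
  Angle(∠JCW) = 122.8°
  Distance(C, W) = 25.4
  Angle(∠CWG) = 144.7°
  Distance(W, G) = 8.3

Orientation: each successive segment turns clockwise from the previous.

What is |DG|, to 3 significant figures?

20.7

D is at the origin; DV runs at -151.6° with length 9.0, so V = (-7.92, -4.28). ∠DVJ = 60.3° gives VJ at 88.7° from the x-axis; with |VJ| = 27.9, J = (-7.28, 23.6). ∠VJC = 39.7° gives JC at -51.6° from the x-axis; with |JC| = 8.9, C = (-1.76, 16.6). ∠JCW = 122.8° gives CW at -109° from the x-axis; with |CW| = 25.4, W = (-9.94, -7.41). ∠CWG = 144.7° gives WG at -144° from the x-axis; with |WG| = 8.3, G = (-16.7, -12.3). Then |DG| = |G − D| = 20.7.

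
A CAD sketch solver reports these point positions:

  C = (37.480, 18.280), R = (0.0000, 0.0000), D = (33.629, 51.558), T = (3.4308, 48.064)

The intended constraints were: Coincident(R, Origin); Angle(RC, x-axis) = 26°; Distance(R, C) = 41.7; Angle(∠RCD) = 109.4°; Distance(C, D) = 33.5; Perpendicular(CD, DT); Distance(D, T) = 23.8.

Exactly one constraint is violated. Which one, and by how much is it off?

Distance(D, T) = 23.8 — off by 6.60.

R = (0.00, 0.00) ✓; RC at 26.00° ✓; |RC| = 41.70 ✓; ∠RCD = 109.4° ✓; |CD| = 33.50 ✓; ∠(CD, DT) = 90.00° ✓; |DT| = 30.40 ✗.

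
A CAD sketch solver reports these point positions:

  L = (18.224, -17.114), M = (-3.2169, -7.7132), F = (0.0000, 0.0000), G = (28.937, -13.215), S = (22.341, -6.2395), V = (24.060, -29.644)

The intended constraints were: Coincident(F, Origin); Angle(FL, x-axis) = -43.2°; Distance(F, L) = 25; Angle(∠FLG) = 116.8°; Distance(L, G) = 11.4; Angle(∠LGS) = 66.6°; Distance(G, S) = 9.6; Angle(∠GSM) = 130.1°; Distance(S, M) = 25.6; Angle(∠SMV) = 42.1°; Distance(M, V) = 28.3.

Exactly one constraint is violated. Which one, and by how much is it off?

Distance(M, V) = 28.3 — off by 6.70.

F = (0.00, 0.00) ✓; FL at -43.20° ✓; |FL| = 25.00 ✓; ∠FLG = 116.8° ✓; |LG| = 11.40 ✓; ∠LGS = 66.60° ✓; |GS| = 9.600 ✓; ∠GSM = 130.1° ✓; |SM| = 25.60 ✓; ∠SMV = 42.10° ✓; |MV| = 35.00 ✗.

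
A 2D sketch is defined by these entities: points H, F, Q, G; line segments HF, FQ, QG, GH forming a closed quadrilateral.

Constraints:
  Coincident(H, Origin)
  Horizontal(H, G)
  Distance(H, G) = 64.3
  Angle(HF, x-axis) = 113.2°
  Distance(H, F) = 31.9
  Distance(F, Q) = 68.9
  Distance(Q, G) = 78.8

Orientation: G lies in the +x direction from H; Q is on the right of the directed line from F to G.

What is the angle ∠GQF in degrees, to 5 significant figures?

67.311°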